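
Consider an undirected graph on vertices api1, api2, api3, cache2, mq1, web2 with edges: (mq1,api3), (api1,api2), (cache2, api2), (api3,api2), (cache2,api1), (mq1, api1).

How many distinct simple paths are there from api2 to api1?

api2–api1
api2–api3–mq1–api1
api2–cache2–api1

3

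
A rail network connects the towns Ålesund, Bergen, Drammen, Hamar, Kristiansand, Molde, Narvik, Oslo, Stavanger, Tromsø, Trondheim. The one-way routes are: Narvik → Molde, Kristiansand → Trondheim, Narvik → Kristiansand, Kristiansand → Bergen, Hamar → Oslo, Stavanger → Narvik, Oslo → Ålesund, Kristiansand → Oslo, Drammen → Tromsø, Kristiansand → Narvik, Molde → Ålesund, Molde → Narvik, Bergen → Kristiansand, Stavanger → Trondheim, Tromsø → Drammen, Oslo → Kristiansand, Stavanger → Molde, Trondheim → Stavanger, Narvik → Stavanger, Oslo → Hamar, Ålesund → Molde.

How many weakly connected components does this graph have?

From Ålesund: component {Ålesund, Bergen, Hamar, Kristiansand, Molde, Narvik, Oslo, Stavanger, Trondheim}.
From Drammen: component {Drammen, Tromsø}.
That's 2 components.

2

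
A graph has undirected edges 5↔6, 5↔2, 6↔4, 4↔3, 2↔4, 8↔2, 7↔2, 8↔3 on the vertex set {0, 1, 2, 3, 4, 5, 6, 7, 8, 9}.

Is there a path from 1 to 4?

1 has no edges, so nothing is reachable from it.

No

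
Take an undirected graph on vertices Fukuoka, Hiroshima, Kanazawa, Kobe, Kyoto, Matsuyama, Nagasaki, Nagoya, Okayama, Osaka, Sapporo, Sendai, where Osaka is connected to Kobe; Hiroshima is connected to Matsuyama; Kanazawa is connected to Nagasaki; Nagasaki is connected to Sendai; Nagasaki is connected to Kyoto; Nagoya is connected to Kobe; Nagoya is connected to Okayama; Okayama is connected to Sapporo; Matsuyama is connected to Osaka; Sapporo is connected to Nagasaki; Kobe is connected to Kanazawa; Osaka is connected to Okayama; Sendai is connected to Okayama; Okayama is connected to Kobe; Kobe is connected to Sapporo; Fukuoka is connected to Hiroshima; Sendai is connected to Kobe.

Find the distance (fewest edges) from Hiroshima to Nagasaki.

5

Distance 0: Hiroshima.
Distance 1: Fukuoka, Matsuyama.
Distance 2: Osaka.
Distance 3: Kobe, Okayama.
Distance 4: Kanazawa, Nagoya, Sapporo, Sendai.
Distance 5: Nagasaki — contains Nagasaki.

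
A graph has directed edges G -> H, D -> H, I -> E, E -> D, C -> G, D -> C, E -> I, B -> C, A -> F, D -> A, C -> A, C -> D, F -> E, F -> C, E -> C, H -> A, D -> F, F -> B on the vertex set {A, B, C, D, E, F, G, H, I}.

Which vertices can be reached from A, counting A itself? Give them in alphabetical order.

A, B, C, D, E, F, G, H, I

Start at A.
Its neighbours: F.
Then their neighbours: B, C, E.
Then next layer: D, G, I.
Then next layer: H.
Every vertex is now reached.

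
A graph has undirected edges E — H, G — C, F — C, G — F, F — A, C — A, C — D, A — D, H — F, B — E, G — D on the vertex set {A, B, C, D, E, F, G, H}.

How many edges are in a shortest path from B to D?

5

Distance 0: B.
Distance 1: E.
Distance 2: H.
Distance 3: F.
Distance 4: A, C, G.
Distance 5: D — contains D.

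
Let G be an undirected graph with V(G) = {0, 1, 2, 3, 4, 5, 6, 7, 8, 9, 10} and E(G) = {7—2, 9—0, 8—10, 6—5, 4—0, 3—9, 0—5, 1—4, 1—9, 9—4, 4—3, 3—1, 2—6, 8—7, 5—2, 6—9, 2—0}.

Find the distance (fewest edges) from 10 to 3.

Distance 0: 10.
Distance 1: 8.
Distance 2: 7.
Distance 3: 2.
Distance 4: 0, 5, 6.
Distance 5: 4, 9.
Distance 6: 1, 3 — contains 3.

6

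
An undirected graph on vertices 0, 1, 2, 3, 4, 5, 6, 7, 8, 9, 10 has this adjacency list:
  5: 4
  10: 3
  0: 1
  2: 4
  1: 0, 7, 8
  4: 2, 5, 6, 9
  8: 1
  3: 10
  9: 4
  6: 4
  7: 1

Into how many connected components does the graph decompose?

3

From 0: component {0, 1, 7, 8}.
From 2: component {2, 4, 5, 6, 9}.
From 3: component {3, 10}.
That's 3 components.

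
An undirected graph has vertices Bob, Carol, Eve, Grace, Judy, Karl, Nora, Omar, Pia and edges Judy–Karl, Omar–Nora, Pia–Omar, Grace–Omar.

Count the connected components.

From Bob: component {Bob}.
From Carol: component {Carol}.
From Eve: component {Eve}.
From Grace: component {Grace, Nora, Omar, Pia}.
From Judy: component {Judy, Karl}.
That's 5 components.

5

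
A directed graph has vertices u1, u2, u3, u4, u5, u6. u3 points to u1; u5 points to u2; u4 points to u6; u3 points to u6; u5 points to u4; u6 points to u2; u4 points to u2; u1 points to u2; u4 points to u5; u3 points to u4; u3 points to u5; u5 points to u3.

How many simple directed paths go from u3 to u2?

u3→u1→u2
u3→u4→u2
u3→u4→u5→u2
u3→u4→u6→u2
u3→u5→u2
u3→u5→u4→u2
u3→u5→u4→u6→u2
u3→u6→u2

8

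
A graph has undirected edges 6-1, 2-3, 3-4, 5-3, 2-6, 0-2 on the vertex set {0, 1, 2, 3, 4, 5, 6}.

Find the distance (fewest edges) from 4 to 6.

3

Distance 0: 4.
Distance 1: 3.
Distance 2: 2, 5.
Distance 3: 0, 6 — contains 6.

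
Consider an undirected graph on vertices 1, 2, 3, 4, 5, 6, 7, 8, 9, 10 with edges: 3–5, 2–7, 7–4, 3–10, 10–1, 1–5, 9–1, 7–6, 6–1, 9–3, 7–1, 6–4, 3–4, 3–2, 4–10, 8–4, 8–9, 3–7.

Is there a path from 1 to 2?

Explore from 1.
Distance 1: reach 5, 6, 7, 9, 10.
Distance 2: reach 2, 3, 4, 8.
Found 2.

Yes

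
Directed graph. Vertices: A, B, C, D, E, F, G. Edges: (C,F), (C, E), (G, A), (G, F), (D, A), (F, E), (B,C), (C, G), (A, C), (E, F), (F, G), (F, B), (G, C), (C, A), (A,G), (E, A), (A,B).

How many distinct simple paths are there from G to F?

7

G→A→B→C→E→F
G→A→B→C→F
G→A→C→E→F
G→A→C→F
G→C→E→F
G→C→F
G→F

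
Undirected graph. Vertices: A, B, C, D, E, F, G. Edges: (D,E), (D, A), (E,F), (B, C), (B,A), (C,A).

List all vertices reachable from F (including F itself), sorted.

Start at F.
Its neighbours: E.
Then their neighbours: D.
Then next layer: A.
Then next layer: B, C.
Nothing further is reachable.

A, B, C, D, E, F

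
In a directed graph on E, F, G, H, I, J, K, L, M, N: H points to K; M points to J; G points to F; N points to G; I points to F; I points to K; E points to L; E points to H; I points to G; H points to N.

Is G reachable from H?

Yes

Explore from H.
Distance 1: reach K, N.
Distance 2: reach G.
Found G.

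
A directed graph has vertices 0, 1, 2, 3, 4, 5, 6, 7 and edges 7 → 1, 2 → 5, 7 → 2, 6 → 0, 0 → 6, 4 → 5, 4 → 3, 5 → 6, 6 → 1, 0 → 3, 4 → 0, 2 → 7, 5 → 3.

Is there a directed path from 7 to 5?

Yes

Explore from 7.
Distance 1: reach 1, 2.
Distance 2: reach 5.
Found 5.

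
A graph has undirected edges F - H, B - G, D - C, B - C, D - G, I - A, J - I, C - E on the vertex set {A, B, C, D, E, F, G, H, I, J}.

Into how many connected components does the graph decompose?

From A: component {A, I, J}.
From B: component {B, C, D, E, G}.
From F: component {F, H}.
That's 3 components.

3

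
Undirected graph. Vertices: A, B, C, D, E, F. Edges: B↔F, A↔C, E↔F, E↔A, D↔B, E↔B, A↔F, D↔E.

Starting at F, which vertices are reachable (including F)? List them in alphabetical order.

Start at F.
Its neighbours: A, B, E.
Then their neighbours: C, D.
Every vertex is now reached.

A, B, C, D, E, F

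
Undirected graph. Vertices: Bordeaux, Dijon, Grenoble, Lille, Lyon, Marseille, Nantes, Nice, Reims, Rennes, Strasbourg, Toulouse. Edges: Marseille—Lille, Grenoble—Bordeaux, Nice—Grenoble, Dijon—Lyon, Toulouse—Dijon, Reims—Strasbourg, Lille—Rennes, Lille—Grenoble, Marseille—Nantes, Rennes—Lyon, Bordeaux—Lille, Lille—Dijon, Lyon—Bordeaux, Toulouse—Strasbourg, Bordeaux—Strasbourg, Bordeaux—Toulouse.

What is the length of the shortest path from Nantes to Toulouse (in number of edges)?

Distance 0: Nantes.
Distance 1: Marseille.
Distance 2: Lille.
Distance 3: Bordeaux, Dijon, Grenoble, Rennes.
Distance 4: Lyon, Nice, Strasbourg, Toulouse — contains Toulouse.

4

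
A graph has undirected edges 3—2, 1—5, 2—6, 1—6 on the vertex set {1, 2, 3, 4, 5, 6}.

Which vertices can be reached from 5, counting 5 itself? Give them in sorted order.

Start at 5.
Its neighbours: 1.
Then their neighbours: 6.
Then next layer: 2.
Then next layer: 3.
Nothing further is reachable.

1, 2, 3, 5, 6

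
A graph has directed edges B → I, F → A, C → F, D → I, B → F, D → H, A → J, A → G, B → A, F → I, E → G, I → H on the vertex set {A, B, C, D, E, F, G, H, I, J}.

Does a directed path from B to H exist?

Explore from B.
Distance 1: reach A, F, I.
Distance 2: reach G, H, J.
Found H.

Yes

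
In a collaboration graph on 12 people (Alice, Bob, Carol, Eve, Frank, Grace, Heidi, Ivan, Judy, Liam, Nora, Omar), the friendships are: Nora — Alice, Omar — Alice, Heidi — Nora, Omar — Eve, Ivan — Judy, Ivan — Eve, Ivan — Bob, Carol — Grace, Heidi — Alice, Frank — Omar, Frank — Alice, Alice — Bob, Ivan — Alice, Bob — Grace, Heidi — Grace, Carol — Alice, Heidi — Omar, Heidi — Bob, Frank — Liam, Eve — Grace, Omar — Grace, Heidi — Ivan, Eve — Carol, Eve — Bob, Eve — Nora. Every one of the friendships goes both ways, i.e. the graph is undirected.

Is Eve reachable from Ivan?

Yes

Explore from Ivan.
Distance 1: reach Alice, Bob, Eve, Heidi, Judy.
Found Eve.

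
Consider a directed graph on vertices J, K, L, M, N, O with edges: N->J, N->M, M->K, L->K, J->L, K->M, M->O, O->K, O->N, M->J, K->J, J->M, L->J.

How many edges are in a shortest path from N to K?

Distance 0: N.
Distance 1: J, M.
Distance 2: K, L, O — contains K.

2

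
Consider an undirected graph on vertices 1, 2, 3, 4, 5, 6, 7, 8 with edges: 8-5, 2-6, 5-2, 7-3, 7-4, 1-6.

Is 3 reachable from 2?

Explore from 2.
Distance 1: reach 5, 6.
Distance 2: reach 1, 8.
The search is exhausted without reaching 3; it lies in a different component.

No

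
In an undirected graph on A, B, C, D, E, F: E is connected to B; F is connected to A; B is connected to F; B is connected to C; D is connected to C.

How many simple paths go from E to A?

E–B–F–A

1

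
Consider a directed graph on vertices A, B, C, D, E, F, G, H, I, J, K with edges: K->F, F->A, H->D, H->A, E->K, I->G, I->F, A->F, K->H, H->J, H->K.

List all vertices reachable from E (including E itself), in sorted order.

A, D, E, F, H, J, K

Start at E.
Its neighbours: K.
Then their neighbours: F, H.
Then next layer: A, D, J.
Nothing further is reachable.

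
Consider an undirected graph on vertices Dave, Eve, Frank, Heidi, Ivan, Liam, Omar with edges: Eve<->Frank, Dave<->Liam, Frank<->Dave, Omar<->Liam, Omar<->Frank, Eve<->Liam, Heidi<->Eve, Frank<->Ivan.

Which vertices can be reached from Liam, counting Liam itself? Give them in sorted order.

Start at Liam.
Its neighbours: Dave, Eve, Omar.
Then their neighbours: Frank, Heidi.
Then next layer: Ivan.
Every vertex is now reached.

Dave, Eve, Frank, Heidi, Ivan, Liam, Omar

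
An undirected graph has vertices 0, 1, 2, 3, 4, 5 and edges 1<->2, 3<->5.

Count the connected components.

4

From 0: component {0}.
From 1: component {1, 2}.
From 3: component {3, 5}.
From 4: component {4}.
That's 4 components.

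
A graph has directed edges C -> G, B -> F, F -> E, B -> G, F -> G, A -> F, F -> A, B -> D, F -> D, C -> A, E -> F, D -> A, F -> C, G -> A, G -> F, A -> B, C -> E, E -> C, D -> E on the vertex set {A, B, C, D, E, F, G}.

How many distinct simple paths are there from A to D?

A→B→D
A→B→F→D
A→B→G→F→D
A→F→D

4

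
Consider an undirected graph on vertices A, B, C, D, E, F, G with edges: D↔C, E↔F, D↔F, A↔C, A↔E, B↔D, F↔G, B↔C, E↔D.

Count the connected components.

From A: component {A, B, C, D, E, F, G}.
That's 1 component.

1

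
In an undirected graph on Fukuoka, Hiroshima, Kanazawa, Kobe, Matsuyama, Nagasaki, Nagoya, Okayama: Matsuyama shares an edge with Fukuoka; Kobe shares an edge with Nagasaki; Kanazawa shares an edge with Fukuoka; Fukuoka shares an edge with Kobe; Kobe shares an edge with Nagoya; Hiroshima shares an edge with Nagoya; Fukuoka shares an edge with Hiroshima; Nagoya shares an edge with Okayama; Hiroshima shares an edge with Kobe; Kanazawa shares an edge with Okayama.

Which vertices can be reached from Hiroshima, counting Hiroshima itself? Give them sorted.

Fukuoka, Hiroshima, Kanazawa, Kobe, Matsuyama, Nagasaki, Nagoya, Okayama

Start at Hiroshima.
Its neighbours: Fukuoka, Kobe, Nagoya.
Then their neighbours: Kanazawa, Matsuyama, Nagasaki, Okayama.
Every vertex is now reached.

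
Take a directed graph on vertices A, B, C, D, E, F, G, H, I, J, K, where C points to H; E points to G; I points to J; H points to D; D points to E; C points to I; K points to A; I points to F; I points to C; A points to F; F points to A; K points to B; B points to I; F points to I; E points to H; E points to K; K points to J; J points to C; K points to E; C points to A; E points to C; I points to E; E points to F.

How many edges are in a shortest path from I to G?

2

Distance 0: I.
Distance 1: C, E, F, J.
Distance 2: A, G, H, K — contains G.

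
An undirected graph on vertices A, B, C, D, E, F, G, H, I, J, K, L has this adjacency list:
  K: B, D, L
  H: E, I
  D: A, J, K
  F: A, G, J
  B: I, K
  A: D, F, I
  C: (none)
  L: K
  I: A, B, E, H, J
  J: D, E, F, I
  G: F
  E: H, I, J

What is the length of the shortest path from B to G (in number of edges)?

Distance 0: B.
Distance 1: I, K.
Distance 2: A, D, E, H, J, L.
Distance 3: F.
Distance 4: G — contains G.

4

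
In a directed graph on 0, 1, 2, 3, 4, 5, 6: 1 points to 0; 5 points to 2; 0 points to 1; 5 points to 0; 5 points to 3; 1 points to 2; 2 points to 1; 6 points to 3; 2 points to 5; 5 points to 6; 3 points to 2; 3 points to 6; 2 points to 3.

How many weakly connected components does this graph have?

From 0: component {0, 1, 2, 3, 5, 6}.
From 4: component {4}.
That's 2 components.

2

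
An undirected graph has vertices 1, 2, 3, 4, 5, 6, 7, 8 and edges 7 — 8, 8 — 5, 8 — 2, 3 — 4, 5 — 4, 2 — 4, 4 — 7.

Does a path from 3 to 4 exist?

Yes

Explore from 3.
Distance 1: reach 4.
Found 4.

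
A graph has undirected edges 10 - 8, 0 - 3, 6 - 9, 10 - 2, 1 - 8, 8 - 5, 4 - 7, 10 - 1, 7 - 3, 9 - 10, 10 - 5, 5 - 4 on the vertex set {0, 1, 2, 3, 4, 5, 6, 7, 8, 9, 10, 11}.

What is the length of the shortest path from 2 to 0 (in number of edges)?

6

Distance 0: 2.
Distance 1: 10.
Distance 2: 1, 5, 8, 9.
Distance 3: 4, 6.
Distance 4: 7.
Distance 5: 3.
Distance 6: 0 — contains 0.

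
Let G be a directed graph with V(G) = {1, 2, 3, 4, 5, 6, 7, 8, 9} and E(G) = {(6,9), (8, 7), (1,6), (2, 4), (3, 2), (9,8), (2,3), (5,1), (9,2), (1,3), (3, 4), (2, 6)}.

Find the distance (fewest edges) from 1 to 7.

Distance 0: 1.
Distance 1: 3, 6.
Distance 2: 2, 4, 9.
Distance 3: 8.
Distance 4: 7 — contains 7.

4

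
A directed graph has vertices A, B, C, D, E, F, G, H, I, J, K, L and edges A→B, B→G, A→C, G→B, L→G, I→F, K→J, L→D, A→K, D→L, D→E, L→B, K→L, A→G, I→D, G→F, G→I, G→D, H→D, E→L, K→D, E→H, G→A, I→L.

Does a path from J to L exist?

J has no outgoing edges, so nothing is reachable from it.

No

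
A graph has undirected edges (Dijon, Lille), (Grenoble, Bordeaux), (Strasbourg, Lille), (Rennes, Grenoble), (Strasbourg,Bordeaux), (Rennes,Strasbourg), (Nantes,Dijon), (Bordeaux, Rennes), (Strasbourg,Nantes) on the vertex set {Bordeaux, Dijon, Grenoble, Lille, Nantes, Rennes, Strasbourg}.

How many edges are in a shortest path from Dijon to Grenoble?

4

Distance 0: Dijon.
Distance 1: Lille, Nantes.
Distance 2: Strasbourg.
Distance 3: Bordeaux, Rennes.
Distance 4: Grenoble — contains Grenoble.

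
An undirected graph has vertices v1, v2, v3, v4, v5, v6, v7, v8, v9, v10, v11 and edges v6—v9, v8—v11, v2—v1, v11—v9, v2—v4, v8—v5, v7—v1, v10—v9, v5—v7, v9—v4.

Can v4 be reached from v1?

Yes

Explore from v1.
Distance 1: reach v2, v7.
Distance 2: reach v4, v5.
Found v4.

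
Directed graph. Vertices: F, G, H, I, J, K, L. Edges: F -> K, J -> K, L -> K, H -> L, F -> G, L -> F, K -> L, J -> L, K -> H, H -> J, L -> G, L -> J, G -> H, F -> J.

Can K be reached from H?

Explore from H.
Distance 1: reach J, L.
Distance 2: reach F, G, K.
Found K.

Yes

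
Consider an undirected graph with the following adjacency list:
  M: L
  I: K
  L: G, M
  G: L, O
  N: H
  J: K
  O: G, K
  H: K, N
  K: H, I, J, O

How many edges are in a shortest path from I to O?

Distance 0: I.
Distance 1: K.
Distance 2: H, J, O — contains O.

2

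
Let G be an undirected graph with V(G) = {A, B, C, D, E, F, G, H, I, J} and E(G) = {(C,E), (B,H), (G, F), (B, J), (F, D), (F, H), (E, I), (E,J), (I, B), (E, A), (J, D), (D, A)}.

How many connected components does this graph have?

From A: component {A, B, C, D, E, F, G, H, I, J}.
That's 1 component.

1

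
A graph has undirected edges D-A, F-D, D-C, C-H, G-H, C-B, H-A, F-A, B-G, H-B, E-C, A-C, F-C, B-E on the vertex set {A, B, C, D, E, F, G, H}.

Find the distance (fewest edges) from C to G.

Distance 0: C.
Distance 1: A, B, D, E, F, H.
Distance 2: G — contains G.

2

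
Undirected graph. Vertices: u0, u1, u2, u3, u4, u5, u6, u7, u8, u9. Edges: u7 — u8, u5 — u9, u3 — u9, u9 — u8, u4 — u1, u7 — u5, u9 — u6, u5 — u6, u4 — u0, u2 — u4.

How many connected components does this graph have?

2

From u0: component {u0, u1, u2, u4}.
From u3: component {u3, u5, u6, u7, u8, u9}.
That's 2 components.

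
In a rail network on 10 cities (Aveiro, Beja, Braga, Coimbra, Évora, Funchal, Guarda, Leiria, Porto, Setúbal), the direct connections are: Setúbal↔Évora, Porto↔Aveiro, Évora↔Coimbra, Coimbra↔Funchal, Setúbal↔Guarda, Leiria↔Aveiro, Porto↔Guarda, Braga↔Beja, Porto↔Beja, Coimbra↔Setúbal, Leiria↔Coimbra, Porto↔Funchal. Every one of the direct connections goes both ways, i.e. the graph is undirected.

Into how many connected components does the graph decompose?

1

From Aveiro: component {Aveiro, Beja, Braga, Coimbra, Évora, Funchal, Guarda, Leiria, Porto, Setúbal}.
That's 1 component.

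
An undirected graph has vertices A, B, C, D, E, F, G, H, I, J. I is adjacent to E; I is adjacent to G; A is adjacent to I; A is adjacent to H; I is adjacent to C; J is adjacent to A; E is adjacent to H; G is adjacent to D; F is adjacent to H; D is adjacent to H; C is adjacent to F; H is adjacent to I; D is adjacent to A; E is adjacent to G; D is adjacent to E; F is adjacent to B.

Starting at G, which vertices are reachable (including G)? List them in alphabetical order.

A, B, C, D, E, F, G, H, I, J

Start at G.
Its neighbours: D, E, I.
Then their neighbours: A, C, H.
Then next layer: F, J.
Then next layer: B.
Every vertex is now reached.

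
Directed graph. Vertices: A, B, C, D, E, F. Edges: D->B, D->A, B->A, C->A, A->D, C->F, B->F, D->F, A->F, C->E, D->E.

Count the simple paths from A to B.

1

A→D→B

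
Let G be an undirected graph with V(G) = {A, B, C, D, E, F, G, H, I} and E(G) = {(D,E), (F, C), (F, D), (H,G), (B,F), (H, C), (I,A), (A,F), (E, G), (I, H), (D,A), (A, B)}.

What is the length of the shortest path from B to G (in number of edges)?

Distance 0: B.
Distance 1: A, F.
Distance 2: C, D, I.
Distance 3: E, H.
Distance 4: G — contains G.

4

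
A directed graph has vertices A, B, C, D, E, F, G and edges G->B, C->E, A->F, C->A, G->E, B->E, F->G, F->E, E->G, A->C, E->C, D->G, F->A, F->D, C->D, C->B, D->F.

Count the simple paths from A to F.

A→C→D→F
A→F

2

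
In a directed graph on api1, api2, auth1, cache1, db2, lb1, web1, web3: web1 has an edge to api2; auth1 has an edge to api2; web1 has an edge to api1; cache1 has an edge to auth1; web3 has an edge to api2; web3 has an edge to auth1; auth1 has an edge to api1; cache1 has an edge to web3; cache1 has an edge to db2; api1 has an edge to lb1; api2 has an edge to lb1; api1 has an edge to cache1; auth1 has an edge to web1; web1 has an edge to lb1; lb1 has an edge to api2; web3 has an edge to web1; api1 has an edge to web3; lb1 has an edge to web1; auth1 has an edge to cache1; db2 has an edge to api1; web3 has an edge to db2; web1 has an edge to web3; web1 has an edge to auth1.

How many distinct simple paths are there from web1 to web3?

7

web1→api1→cache1→web3
web1→api1→web3
web1→auth1→api1→cache1→web3
web1→auth1→api1→web3
web1→auth1→cache1→db2→api1→web3
web1→auth1→cache1→web3
web1→web3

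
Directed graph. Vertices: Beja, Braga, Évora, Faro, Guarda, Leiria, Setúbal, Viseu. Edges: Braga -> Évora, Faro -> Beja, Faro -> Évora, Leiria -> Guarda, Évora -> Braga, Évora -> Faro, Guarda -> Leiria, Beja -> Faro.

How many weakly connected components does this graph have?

From Beja: component {Beja, Braga, Évora, Faro}.
From Guarda: component {Guarda, Leiria}.
From Setúbal: component {Setúbal}.
From Viseu: component {Viseu}.
That's 4 components.

4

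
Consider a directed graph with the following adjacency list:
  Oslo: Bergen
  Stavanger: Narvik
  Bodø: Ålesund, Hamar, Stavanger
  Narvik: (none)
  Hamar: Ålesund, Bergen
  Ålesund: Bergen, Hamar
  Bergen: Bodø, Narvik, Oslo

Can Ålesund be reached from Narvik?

Narvik has no outgoing edges, so nothing is reachable from it.

No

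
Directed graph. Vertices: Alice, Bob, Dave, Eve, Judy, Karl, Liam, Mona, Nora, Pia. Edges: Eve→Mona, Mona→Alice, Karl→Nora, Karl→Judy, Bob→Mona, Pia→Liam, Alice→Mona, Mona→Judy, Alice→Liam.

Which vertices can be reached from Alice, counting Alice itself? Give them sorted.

Alice, Judy, Liam, Mona

Start at Alice.
Its neighbours: Liam, Mona.
Then their neighbours: Judy.
Nothing further is reachable.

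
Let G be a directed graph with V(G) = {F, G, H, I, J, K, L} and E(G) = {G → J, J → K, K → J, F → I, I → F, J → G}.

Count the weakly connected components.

From F: component {F, I}.
From G: component {G, J, K}.
From H: component {H}.
From L: component {L}.
That's 4 components.

4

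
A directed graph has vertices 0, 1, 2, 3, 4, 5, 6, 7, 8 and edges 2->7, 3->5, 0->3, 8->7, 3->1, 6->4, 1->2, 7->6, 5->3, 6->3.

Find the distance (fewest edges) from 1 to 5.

Distance 0: 1.
Distance 1: 2.
Distance 2: 7.
Distance 3: 6.
Distance 4: 3, 4.
Distance 5: 5 — contains 5.

5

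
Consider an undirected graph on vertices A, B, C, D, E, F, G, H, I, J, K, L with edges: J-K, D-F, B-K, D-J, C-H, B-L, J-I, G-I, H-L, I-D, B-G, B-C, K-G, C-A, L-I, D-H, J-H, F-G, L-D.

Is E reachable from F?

Explore from F.
Distance 1: reach D, G.
Distance 2: reach B, H, I, J, K, L.
Distance 3: reach C.
Distance 4: reach A.
The search is exhausted without reaching E; it lies in a different component.

No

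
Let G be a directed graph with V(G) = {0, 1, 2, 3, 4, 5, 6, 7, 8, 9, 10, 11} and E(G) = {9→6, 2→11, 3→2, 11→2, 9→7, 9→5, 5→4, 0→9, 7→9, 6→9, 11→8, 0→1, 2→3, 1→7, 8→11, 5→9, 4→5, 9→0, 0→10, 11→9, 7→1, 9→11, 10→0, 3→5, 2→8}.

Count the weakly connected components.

1

From 0: component {0, 1, 2, 3, 4, 5, 6, 7, 8, 9, 10, 11}.
That's 1 component.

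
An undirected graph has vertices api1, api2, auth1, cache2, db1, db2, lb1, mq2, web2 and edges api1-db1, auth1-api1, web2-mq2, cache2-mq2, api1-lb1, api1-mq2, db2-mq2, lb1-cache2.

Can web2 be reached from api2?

api2 has no edges, so nothing is reachable from it.

No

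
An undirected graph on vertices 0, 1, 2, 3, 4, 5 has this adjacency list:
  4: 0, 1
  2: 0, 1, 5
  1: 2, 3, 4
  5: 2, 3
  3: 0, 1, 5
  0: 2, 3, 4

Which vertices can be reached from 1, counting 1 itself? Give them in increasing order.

0, 1, 2, 3, 4, 5

Start at 1.
Its neighbours: 2, 3, 4.
Then their neighbours: 0, 5.
Every vertex is now reached.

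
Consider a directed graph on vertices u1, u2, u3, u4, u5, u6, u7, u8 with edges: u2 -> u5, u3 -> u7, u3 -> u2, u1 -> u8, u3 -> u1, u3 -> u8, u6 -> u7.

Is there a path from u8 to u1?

No

u8 has no outgoing edges, so nothing is reachable from it.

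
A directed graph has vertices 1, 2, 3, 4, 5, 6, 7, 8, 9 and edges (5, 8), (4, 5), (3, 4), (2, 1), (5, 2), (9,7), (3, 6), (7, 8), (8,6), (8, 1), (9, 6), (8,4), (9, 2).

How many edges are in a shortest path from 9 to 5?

Distance 0: 9.
Distance 1: 2, 6, 7.
Distance 2: 1, 8.
Distance 3: 4.
Distance 4: 5 — contains 5.

4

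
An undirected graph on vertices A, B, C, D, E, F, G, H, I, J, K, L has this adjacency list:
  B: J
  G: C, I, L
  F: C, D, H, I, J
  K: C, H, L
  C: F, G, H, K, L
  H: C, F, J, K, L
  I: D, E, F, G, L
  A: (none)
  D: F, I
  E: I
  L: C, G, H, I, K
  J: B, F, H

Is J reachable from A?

A has no edges, so nothing is reachable from it.

No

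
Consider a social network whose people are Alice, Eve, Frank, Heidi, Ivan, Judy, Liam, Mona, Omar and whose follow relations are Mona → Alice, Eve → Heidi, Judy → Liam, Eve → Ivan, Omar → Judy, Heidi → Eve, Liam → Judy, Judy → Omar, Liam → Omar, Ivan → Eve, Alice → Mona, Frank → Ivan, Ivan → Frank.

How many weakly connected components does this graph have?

3

From Alice: component {Alice, Mona}.
From Eve: component {Eve, Frank, Heidi, Ivan}.
From Judy: component {Judy, Liam, Omar}.
That's 3 components.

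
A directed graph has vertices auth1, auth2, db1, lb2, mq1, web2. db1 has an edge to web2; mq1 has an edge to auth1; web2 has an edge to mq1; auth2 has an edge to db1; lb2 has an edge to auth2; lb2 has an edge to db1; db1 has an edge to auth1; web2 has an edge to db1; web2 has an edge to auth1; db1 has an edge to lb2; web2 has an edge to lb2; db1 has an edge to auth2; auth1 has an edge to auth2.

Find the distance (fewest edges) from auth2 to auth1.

2

Distance 0: auth2.
Distance 1: db1.
Distance 2: auth1, lb2, web2 — contains auth1.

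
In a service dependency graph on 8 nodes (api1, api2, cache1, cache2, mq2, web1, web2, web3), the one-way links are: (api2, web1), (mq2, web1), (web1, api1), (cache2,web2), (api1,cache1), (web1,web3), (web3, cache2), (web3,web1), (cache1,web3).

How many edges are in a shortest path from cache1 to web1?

2

Distance 0: cache1.
Distance 1: web3.
Distance 2: cache2, web1 — contains web1.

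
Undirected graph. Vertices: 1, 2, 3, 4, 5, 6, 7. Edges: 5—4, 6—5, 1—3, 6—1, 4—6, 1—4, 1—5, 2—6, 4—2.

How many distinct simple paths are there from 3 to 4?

3–1–4
3–1–5–4
3–1–5–6–2–4
3–1–5–6–4
3–1–6–2–4
3–1–6–4
3–1–6–5–4

7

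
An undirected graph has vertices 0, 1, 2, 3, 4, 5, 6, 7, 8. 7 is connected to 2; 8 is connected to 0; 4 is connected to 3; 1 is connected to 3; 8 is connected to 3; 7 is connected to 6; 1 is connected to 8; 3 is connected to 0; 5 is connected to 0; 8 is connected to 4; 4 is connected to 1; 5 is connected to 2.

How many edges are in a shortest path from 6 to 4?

6

Distance 0: 6.
Distance 1: 7.
Distance 2: 2.
Distance 3: 5.
Distance 4: 0.
Distance 5: 3, 8.
Distance 6: 1, 4 — contains 4.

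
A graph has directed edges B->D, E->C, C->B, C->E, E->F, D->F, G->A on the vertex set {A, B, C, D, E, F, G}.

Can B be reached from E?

Yes

Explore from E.
Distance 1: reach C, F.
Distance 2: reach B.
Found B.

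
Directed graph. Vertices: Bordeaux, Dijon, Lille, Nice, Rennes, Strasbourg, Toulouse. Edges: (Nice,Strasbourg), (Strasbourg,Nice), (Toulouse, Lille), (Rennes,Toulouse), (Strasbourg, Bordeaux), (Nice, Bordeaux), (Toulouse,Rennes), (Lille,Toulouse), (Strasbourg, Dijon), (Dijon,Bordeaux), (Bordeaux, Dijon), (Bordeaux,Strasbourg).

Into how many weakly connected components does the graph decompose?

2

From Bordeaux: component {Bordeaux, Dijon, Nice, Strasbourg}.
From Lille: component {Lille, Rennes, Toulouse}.
That's 2 components.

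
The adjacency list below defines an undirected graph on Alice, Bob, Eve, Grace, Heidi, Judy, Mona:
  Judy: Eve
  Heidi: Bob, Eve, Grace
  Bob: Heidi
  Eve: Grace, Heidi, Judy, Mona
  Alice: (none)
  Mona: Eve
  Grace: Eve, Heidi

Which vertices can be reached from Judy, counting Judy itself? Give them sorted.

Start at Judy.
Its neighbours: Eve.
Then their neighbours: Grace, Heidi, Mona.
Then next layer: Bob.
Nothing further is reachable.

Bob, Eve, Grace, Heidi, Judy, Mona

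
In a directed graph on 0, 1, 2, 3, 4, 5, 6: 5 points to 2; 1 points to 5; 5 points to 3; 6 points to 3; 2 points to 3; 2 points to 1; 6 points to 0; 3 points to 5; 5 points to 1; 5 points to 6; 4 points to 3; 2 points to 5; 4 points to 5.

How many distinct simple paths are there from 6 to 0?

1

6→0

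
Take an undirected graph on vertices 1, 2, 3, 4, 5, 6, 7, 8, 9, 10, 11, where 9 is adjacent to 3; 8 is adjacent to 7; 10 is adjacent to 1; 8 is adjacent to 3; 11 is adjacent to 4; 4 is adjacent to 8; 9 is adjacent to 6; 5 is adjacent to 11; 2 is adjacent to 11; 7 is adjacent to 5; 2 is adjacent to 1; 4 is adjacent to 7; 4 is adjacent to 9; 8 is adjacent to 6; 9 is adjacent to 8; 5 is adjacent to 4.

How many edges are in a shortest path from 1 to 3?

Distance 0: 1.
Distance 1: 2, 10.
Distance 2: 11.
Distance 3: 4, 5.
Distance 4: 7, 8, 9.
Distance 5: 3, 6 — contains 3.

5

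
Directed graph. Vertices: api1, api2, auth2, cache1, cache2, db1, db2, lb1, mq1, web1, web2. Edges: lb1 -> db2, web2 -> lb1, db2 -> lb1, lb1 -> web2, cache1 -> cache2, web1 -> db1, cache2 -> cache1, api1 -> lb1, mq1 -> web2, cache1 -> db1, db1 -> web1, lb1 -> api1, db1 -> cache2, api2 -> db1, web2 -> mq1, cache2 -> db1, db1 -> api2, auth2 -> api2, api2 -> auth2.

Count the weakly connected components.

From api1: component {api1, db2, lb1, mq1, web2}.
From api2: component {api2, auth2, cache1, cache2, db1, web1}.
That's 2 components.

2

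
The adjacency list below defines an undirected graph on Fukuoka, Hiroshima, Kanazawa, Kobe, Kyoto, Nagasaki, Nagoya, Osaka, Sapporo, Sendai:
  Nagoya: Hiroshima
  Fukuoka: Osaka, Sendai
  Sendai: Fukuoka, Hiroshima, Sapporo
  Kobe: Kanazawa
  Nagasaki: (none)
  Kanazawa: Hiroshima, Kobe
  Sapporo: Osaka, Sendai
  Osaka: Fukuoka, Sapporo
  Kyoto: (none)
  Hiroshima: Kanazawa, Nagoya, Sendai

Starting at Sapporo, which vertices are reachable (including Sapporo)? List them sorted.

Fukuoka, Hiroshima, Kanazawa, Kobe, Nagoya, Osaka, Sapporo, Sendai

Start at Sapporo.
Its neighbours: Osaka, Sendai.
Then their neighbours: Fukuoka, Hiroshima.
Then next layer: Kanazawa, Nagoya.
Then next layer: Kobe.
Nothing further is reachable.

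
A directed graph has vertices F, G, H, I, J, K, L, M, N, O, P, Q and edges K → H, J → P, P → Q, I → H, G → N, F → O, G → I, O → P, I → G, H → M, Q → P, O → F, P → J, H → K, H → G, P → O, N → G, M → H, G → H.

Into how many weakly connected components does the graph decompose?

From F: component {F, J, O, P, Q}.
From G: component {G, H, I, K, M, N}.
From L: component {L}.
That's 3 components.

3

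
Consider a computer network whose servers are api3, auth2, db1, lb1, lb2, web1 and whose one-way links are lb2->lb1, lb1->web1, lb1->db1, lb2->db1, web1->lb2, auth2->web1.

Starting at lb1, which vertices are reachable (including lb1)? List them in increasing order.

Start at lb1.
Its neighbours: db1, web1.
Then their neighbours: lb2.
Nothing further is reachable.

db1, lb1, lb2, web1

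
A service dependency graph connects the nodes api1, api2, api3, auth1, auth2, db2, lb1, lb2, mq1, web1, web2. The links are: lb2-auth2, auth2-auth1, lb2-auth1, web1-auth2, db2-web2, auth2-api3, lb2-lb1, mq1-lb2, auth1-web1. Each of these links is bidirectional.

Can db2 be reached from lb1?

No

Explore from lb1.
Distance 1: reach lb2.
Distance 2: reach auth1, auth2, mq1.
Distance 3: reach api3, web1.
The search is exhausted without reaching db2; it lies in a different component.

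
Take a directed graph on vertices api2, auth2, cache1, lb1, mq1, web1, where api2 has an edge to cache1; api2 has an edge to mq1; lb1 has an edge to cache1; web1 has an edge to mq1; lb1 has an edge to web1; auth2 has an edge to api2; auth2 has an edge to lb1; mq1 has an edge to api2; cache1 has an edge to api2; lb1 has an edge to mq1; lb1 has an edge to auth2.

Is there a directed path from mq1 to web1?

No

Explore from mq1.
Distance 1: reach api2.
Distance 2: reach cache1.
The search from mq1 is exhausted; no directed path reaches web1.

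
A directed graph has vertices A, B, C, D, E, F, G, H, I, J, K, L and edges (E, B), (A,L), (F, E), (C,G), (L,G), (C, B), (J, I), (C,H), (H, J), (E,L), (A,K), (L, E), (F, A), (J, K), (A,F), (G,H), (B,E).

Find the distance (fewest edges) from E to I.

Distance 0: E.
Distance 1: B, L.
Distance 2: G.
Distance 3: H.
Distance 4: J.
Distance 5: I, K — contains I.

5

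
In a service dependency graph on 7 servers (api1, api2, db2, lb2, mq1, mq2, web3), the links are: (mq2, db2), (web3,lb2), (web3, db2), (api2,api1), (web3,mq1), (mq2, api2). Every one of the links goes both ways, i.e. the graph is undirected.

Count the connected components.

From api1: component {api1, api2, db2, lb2, mq1, mq2, web3}.
That's 1 component.

1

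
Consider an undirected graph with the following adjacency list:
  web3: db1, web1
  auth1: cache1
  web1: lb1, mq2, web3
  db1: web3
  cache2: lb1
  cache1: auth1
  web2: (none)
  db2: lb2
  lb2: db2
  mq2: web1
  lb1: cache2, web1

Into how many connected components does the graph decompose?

From auth1: component {auth1, cache1}.
From cache2: component {cache2, db1, lb1, mq2, web1, web3}.
From db2: component {db2, lb2}.
From web2: component {web2}.
That's 4 components.

4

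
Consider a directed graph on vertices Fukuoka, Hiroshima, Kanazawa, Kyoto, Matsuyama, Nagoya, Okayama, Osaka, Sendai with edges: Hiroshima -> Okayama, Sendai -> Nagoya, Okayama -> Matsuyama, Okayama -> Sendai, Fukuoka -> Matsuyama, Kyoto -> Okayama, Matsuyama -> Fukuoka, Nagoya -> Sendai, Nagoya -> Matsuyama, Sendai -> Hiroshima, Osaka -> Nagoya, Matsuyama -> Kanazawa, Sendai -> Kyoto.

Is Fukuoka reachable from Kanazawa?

No

Kanazawa has no outgoing edges, so nothing is reachable from it.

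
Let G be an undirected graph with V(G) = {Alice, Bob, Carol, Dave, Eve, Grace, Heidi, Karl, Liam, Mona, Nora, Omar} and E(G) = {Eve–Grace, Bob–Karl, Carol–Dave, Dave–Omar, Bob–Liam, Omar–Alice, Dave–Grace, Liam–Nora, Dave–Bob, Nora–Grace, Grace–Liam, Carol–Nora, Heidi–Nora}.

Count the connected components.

2

From Alice: component {Alice, Bob, Carol, Dave, Eve, Grace, Heidi, Karl, Liam, Nora, Omar}.
From Mona: component {Mona}.
That's 2 components.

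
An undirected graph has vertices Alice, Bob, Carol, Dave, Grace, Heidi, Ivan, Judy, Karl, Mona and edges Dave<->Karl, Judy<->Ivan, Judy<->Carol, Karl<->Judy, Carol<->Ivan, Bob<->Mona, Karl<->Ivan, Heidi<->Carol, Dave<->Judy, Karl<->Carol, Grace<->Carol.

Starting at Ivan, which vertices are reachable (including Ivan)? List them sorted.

Carol, Dave, Grace, Heidi, Ivan, Judy, Karl

Start at Ivan.
Its neighbours: Carol, Judy, Karl.
Then their neighbours: Dave, Grace, Heidi.
Nothing further is reachable.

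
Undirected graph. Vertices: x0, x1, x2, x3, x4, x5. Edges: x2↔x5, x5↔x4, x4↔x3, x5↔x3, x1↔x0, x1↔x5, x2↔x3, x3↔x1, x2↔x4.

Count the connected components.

From x0: component {x0, x1, x2, x3, x4, x5}.
That's 1 component.

1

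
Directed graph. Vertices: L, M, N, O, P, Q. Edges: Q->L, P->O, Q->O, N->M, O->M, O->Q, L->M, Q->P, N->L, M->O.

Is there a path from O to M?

Yes

Explore from O.
Distance 1: reach M, Q.
Found M.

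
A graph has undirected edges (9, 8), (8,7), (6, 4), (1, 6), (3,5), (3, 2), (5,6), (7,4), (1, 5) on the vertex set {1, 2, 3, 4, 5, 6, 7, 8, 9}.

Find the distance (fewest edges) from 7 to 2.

Distance 0: 7.
Distance 1: 4, 8.
Distance 2: 6, 9.
Distance 3: 1, 5.
Distance 4: 3.
Distance 5: 2 — contains 2.

5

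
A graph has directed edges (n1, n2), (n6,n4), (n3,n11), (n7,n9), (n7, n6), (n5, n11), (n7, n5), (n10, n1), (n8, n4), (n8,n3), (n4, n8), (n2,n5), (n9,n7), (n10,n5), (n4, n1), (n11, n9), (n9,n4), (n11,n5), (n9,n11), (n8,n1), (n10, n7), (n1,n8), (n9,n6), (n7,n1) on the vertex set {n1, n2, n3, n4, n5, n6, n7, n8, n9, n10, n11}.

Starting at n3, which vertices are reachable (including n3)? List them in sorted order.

Start at n3.
Its neighbours: n11.
Then their neighbours: n5, n9.
Then next layer: n4, n6, n7.
Then next layer: n1, n8.
Then next layer: n2.
Nothing further is reachable.

n1, n2, n3, n4, n5, n6, n7, n8, n9, n11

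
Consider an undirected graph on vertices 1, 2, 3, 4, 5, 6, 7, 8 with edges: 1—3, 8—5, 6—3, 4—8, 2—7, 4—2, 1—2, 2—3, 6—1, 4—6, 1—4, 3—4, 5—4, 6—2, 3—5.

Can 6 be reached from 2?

Explore from 2.
Distance 1: reach 1, 3, 4, 6, 7.
Found 6.

Yes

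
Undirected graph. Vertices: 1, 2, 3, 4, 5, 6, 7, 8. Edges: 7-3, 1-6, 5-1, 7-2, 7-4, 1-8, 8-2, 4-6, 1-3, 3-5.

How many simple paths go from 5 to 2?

7

5–1–3–7–2
5–1–6–4–7–2
5–1–8–2
5–3–1–6–4–7–2
5–3–1–8–2
5–3–7–2
5–3–7–4–6–1–8–2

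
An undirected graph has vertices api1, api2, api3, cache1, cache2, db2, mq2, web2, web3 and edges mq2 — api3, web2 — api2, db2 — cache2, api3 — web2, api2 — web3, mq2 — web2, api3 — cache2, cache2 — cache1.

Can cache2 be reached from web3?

Explore from web3.
Distance 1: reach api2.
Distance 2: reach web2.
Distance 3: reach api3, mq2.
Distance 4: reach cache2.
Found cache2.

Yes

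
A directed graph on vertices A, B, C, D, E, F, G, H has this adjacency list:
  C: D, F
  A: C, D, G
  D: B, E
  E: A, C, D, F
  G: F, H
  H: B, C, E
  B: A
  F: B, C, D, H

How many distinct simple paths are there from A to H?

A→C→D→E→F→H
A→C→F→H
A→D→E→C→F→H
A→D→E→F→H
A→G→F→H
A→G→H

6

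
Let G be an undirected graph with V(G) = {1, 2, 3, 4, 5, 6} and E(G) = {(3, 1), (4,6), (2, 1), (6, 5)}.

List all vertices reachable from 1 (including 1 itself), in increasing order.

1, 2, 3

Start at 1.
Its neighbours: 2, 3.
Nothing further is reachable.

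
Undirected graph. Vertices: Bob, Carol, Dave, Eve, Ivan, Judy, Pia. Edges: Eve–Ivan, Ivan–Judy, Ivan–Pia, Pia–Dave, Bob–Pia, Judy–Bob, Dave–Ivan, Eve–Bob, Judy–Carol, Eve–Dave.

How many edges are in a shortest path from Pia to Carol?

3

Distance 0: Pia.
Distance 1: Bob, Dave, Ivan.
Distance 2: Eve, Judy.
Distance 3: Carol — contains Carol.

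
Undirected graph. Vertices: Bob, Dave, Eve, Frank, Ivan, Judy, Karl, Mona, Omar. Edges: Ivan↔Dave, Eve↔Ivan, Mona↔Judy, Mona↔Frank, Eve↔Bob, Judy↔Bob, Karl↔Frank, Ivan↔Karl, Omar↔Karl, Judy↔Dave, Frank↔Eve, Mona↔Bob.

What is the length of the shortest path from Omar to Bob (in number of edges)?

4

Distance 0: Omar.
Distance 1: Karl.
Distance 2: Frank, Ivan.
Distance 3: Dave, Eve, Mona.
Distance 4: Bob, Judy — contains Bob.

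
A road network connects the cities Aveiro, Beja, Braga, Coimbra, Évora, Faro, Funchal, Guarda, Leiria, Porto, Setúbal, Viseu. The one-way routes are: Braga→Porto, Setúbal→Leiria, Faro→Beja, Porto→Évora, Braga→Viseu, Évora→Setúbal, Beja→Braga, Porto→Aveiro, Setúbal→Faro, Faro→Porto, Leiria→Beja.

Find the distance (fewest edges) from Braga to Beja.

5

Distance 0: Braga.
Distance 1: Porto, Viseu.
Distance 2: Aveiro, Évora.
Distance 3: Setúbal.
Distance 4: Faro, Leiria.
Distance 5: Beja — contains Beja.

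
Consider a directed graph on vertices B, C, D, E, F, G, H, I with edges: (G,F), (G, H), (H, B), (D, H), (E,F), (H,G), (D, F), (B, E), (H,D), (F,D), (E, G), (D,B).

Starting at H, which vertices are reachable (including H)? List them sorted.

Start at H.
Its neighbours: B, D, G.
Then their neighbours: E, F.
Nothing further is reachable.

B, D, E, F, G, H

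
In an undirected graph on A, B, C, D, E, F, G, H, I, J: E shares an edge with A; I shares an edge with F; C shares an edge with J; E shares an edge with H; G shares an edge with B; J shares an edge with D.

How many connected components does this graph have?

4

From A: component {A, E, H}.
From B: component {B, G}.
From C: component {C, D, J}.
From F: component {F, I}.
That's 4 components.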